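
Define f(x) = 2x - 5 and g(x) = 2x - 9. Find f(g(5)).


g(5) = 1
f(1) = -3

-3


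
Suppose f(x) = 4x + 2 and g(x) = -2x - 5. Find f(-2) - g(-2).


f(-2) = -6
g(-2) = -1
Difference = -5

-5


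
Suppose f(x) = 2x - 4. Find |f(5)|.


f(5) = 6
|6| = 6

6


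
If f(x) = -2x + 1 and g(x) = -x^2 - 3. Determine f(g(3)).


g(3) = -12
f(-12) = 25

25


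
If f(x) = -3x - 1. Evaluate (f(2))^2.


f(2) = -7
(-7)^2 = 49

49


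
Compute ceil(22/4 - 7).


22/4 = 5.5
5.5 - 7 = -1.5
ceil(-1.5) = -1

-1


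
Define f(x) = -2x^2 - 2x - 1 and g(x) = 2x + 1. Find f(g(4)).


g(4) = 9
f(9) = (-2)*(9)^2 - 2*(9) - 1 = -181

-181


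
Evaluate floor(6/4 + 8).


6/4 = 1.5
1.5 + 8 = 9.5
floor(9.5) = 9

9


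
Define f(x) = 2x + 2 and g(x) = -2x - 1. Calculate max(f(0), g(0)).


f(0) = 2
g(0) = -1
max = 2

2


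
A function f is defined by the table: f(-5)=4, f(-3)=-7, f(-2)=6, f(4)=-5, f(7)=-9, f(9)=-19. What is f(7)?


Reading from the table at x = 7

-9


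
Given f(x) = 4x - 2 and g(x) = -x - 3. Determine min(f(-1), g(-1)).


f(-1) = -6
g(-1) = -2
min = -6

-6


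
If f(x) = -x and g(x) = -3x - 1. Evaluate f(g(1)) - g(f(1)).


f(g(1)) = 4
g(f(1)) = 2
Difference = 2

2


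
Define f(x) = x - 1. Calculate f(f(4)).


f(4) = 3
f(3) = 2

2


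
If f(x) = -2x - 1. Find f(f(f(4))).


f(4) = -9
f(-9) = 17
f(17) = -35

-35


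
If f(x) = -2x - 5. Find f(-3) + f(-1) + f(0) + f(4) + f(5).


f(-3) = 1
f(-1) = -3
f(0) = -5
f(4) = -13
f(5) = -15
Sum = -35

-35


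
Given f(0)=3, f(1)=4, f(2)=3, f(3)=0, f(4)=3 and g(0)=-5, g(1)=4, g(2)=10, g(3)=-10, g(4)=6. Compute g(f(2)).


f(2) = 3
g(3) = -10

-10


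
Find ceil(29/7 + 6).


29/7 = 4.1429
4.1429 + 6 = 10.1429
ceil(10.1429) = 11

11


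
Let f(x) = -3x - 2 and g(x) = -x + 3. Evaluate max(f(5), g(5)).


-2


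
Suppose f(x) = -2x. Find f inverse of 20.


Solve -2x = 20
x = (20) / (-2) = -10

-10


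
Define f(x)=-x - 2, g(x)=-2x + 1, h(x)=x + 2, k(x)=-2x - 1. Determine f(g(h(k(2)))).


k(2) = -5
h(-5) = -3
g(-3) = 7
f(7) = -9

-9


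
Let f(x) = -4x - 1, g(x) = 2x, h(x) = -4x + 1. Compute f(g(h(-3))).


h(-3) = 13
g(13) = 26
f(26) = -105

-105


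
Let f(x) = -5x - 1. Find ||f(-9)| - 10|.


f(-9) = 44
|44| = 44
|44 - 10| = 34

34


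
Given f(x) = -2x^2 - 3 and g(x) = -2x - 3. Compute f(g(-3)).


g(-3) = 3
f(3) = (-2)*(3)^2 - 3 = -21

-21


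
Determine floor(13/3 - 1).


13/3 = 4.3333
4.3333 - 1 = 3.3333
floor(3.3333) = 3

3


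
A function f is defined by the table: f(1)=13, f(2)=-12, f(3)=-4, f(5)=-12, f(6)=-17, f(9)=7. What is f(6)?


Reading from the table at x = 6

-17


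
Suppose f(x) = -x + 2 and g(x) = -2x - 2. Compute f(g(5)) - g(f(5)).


f(g(5)) = 14
g(f(5)) = 4
Difference = 10

10


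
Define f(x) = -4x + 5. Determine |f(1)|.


f(1) = 1
|1| = 1

1


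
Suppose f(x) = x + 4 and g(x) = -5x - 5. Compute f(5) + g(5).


-21


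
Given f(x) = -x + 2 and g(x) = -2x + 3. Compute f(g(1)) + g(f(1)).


f(g(1)) = 1
g(f(1)) = 1
Sum = 2

2


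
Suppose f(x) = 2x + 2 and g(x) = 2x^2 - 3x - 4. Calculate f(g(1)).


g(1) = -5
f(-5) = -8

-8


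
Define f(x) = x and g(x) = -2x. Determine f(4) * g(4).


f(4) = 4
g(4) = -8
Product = -32

-32


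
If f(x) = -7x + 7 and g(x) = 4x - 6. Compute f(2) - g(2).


-9


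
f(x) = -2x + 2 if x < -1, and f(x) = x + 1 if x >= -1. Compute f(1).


1 satisfies x >= -1
f(1) = 2

2


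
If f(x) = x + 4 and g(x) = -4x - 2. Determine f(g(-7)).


g(-7) = 26
f(26) = 30

30


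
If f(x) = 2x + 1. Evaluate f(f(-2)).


f(-2) = -3
f(-3) = -5

-5


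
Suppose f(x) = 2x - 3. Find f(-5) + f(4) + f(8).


f(-5) = -13
f(4) = 5
f(8) = 13
Sum = 5

5


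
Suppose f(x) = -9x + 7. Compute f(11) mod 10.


f(11) = -92
-92 mod 10 = 8

8


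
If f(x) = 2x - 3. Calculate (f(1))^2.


f(1) = -1
(-1)^2 = 1

1


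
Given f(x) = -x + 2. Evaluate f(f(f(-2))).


f(-2) = 4
f(4) = -2
f(-2) = 4

4


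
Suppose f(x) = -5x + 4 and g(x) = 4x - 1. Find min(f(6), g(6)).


f(6) = -26
g(6) = 23
min = -26

-26


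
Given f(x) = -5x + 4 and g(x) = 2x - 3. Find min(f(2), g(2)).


-6


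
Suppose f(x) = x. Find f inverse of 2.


Solve x = 2
x = (2) / 1 = 2

2


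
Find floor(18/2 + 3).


18/2 = 9
9 + 3 = 12
floor(12) = 12

12


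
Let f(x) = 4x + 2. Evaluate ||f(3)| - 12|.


2


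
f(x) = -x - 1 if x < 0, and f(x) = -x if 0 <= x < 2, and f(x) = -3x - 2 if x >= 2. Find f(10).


10 satisfies x >= 2
f(10) = -32

-32


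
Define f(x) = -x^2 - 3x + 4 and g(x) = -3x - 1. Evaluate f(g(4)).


g(4) = -13
f(-13) = (-1)*(-13)^2 - 3*(-13) + 4 = -126

-126


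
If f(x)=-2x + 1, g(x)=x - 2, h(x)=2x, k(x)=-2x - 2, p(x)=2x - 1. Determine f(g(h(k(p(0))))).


p(0) = -1
k(-1) = 0
h(0) = 0
g(0) = -2
f(-2) = 5

5


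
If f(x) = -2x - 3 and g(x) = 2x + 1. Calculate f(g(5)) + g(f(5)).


f(g(5)) = -25
g(f(5)) = -25
Sum = -50

-50


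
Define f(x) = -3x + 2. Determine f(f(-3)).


f(-3) = 11
f(11) = -31

-31


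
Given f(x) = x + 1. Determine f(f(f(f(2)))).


f(2) = 3
f(3) = 4
f(4) = 5
f(5) = 6

6


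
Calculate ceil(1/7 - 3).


1/7 = 0.1429
0.1429 - 3 = -2.8571
ceil(-2.8571) = -2

-2


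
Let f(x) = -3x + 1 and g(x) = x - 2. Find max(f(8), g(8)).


6


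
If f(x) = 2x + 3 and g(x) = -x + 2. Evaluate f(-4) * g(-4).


f(-4) = -5
g(-4) = 6
Product = -30

-30


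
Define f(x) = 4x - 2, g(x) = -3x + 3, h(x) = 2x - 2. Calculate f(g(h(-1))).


h(-1) = -4
g(-4) = 15
f(15) = 58

58


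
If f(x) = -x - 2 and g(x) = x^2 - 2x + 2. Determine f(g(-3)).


g(-3) = 17
f(17) = -19

-19


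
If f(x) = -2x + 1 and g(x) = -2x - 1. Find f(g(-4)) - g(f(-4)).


f(g(-4)) = -13
g(f(-4)) = -19
Difference = 6

6


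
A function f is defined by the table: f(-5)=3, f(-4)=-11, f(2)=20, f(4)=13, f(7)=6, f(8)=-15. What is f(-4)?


Reading from the table at x = -4

-11


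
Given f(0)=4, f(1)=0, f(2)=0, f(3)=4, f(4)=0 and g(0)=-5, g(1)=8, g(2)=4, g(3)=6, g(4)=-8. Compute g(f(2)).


f(2) = 0
g(0) = -5

-5


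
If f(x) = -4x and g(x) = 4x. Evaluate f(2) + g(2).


f(2) = -8
g(2) = 8
Sum = 0

0


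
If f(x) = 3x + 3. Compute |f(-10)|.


27


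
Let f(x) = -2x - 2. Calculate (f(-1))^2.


f(-1) = 0
(0)^2 = 0

0


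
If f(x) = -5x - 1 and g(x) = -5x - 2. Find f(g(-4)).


g(-4) = 18
f(18) = -91

-91


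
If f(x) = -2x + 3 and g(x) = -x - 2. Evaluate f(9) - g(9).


f(9) = -15
g(9) = -11
Difference = -4

-4


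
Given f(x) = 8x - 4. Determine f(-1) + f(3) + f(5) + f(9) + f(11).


f(-1) = -12
f(3) = 20
f(5) = 36
f(9) = 68
f(11) = 84
Sum = 196

196


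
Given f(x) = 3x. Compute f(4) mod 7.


f(4) = 12
12 mod 7 = 5

5


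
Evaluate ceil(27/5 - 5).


27/5 = 5.4
5.4 - 5 = 0.4
ceil(0.4) = 1

1


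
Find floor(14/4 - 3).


14/4 = 3.5
3.5 - 3 = 0.5
floor(0.5) = 0

0


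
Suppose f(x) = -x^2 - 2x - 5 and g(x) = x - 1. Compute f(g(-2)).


g(-2) = -3
f(-3) = (-1)*(-3)^2 - 2*(-3) - 5 = -8

-8


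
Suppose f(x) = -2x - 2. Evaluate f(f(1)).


f(1) = -4
f(-4) = 6

6


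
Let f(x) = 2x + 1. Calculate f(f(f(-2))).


f(-2) = -3
f(-3) = -5
f(-5) = -9

-9


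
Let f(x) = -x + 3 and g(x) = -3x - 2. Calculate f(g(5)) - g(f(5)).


f(g(5)) = 20
g(f(5)) = 4
Difference = 16

16


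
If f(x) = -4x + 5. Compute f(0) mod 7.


f(0) = 5
5 mod 7 = 5

5


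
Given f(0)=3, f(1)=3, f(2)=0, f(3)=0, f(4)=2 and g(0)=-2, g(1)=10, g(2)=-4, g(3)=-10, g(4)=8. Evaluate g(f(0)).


f(0) = 3
g(3) = -10

-10


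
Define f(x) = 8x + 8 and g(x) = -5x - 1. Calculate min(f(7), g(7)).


f(7) = 64
g(7) = -36
min = -36

-36


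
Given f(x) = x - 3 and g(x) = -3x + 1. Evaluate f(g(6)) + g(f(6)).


f(g(6)) = -20
g(f(6)) = -8
Sum = -28

-28


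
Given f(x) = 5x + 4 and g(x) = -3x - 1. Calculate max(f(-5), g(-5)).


14


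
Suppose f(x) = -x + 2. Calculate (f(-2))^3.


f(-2) = 4
(4)^3 = 64

64


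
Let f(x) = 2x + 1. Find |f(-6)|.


f(-6) = -11
|-11| = 11

11


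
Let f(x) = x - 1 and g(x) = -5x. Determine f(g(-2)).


9


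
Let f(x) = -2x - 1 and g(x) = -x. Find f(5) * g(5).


55


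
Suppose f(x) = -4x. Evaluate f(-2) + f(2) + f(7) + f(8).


f(-2) = 8
f(2) = -8
f(7) = -28
f(8) = -32
Sum = -60

-60


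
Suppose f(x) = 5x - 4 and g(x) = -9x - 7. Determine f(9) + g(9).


-47


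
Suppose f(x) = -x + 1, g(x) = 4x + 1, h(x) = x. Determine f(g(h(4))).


h(4) = 4
g(4) = 17
f(17) = -16

-16


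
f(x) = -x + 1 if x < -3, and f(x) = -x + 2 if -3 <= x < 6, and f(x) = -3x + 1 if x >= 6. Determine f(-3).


5


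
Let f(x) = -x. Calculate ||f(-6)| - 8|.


f(-6) = 6
|6| = 6
|6 - 8| = 2

2


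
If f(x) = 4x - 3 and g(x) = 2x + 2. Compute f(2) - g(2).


f(2) = 5
g(2) = 6
Difference = -1

-1


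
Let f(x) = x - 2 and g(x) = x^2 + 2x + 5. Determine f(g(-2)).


g(-2) = 5
f(5) = 3

3


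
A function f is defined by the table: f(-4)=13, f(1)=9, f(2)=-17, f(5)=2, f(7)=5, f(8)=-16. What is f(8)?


Reading from the table at x = 8

-16


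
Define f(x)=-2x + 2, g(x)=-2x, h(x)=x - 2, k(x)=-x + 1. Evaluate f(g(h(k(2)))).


k(2) = -1
h(-1) = -3
g(-3) = 6
f(6) = -10

-10


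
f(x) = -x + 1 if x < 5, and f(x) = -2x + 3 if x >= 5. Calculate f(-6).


-6 satisfies x < 5
f(-6) = 7

7


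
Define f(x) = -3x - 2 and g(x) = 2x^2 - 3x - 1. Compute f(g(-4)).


g(-4) = 43
f(43) = -131

-131


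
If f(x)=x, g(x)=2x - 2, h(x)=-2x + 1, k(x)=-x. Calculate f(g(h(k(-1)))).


-4


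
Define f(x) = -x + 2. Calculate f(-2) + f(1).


f(-2) = 4
f(1) = 1
Sum = 5

5


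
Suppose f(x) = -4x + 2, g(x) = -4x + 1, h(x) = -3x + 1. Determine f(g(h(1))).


-34


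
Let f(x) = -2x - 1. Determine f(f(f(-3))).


f(-3) = 5
f(5) = -11
f(-11) = 21

21


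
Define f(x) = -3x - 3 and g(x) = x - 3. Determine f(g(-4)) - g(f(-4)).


12


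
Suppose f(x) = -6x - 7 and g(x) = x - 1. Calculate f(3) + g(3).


f(3) = -25
g(3) = 2
Sum = -23

-23


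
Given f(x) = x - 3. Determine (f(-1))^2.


f(-1) = -4
(-4)^2 = 16

16


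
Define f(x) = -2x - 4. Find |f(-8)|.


f(-8) = 12
|12| = 12

12


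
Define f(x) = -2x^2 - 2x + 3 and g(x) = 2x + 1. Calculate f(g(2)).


g(2) = 5
f(5) = (-2)*(5)^2 - 2*(5) + 3 = -57

-57


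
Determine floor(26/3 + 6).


26/3 = 8.6667
8.6667 + 6 = 14.6667
floor(14.6667) = 14

14


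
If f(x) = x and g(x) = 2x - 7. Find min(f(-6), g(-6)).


f(-6) = -6
g(-6) = -19
min = -19

-19


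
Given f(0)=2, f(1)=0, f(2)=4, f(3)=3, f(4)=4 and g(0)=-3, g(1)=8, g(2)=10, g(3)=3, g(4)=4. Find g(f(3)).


f(3) = 3
g(3) = 3

3


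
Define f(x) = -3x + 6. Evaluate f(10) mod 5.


f(10) = -24
-24 mod 5 = 1

1


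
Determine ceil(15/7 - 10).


15/7 = 2.1429
2.1429 - 10 = -7.8571
ceil(-7.8571) = -7

-7


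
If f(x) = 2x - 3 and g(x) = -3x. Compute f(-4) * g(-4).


-132


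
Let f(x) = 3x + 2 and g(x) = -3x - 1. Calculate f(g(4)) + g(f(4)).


f(g(4)) = -37
g(f(4)) = -43
Sum = -80

-80


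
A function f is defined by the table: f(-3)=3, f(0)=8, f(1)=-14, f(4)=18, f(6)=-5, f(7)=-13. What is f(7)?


Reading from the table at x = 7

-13


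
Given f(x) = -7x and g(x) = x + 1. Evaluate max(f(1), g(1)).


2


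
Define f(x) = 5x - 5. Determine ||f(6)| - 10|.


f(6) = 25
|25| = 25
|25 - 10| = 15

15


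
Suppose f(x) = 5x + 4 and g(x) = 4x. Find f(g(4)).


g(4) = 16
f(16) = 84

84


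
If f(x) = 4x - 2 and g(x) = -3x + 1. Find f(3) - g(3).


18


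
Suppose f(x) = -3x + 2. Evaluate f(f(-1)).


-13


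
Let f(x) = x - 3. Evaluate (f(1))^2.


4


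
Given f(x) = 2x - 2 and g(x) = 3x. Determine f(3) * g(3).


f(3) = 4
g(3) = 9
Product = 36

36


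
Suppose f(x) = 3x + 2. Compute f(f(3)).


35


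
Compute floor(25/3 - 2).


25/3 = 8.3333
8.3333 - 2 = 6.3333
floor(6.3333) = 6

6


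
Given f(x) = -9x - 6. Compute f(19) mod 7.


f(19) = -177
-177 mod 7 = 5

5


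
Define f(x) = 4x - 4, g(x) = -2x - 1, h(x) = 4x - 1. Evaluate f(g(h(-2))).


h(-2) = -9
g(-9) = 17
f(17) = 64

64


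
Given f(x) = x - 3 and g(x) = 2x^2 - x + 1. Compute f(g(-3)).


g(-3) = 22
f(22) = 19

19


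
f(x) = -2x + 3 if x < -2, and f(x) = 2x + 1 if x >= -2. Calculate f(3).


3 satisfies x >= -2
f(3) = 7

7


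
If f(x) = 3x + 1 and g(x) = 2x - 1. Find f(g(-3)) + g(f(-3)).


f(g(-3)) = -20
g(f(-3)) = -17
Sum = -37

-37


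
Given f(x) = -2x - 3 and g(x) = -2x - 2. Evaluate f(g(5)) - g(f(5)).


f(g(5)) = 21
g(f(5)) = 24
Difference = -3

-3


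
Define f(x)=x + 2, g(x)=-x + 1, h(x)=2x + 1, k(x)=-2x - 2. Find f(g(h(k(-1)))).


k(-1) = 0
h(0) = 1
g(1) = 0
f(0) = 2

2


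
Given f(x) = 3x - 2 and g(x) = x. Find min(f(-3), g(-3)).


f(-3) = -11
g(-3) = -3
min = -11

-11


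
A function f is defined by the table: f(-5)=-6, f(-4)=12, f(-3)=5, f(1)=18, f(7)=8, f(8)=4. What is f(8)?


Reading from the table at x = 8

4


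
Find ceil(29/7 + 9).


29/7 = 4.1429
4.1429 + 9 = 13.1429
ceil(13.1429) = 14

14


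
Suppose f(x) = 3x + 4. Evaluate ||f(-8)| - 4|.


f(-8) = -20
|-20| = 20
|20 - 4| = 16

16


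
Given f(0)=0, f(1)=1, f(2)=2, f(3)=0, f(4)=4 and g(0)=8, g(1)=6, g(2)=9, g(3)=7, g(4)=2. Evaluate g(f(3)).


f(3) = 0
g(0) = 8

8


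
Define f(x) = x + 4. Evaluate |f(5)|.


f(5) = 9
|9| = 9

9


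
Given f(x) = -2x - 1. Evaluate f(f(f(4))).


-35


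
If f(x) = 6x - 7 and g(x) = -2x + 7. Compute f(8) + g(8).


f(8) = 41
g(8) = -9
Sum = 32

32


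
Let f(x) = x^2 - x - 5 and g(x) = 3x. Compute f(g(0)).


g(0) = 0
f(0) = 1*(0)^2 - 1*(0) - 5 = -5

-5


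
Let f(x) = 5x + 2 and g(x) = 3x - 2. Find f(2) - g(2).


f(2) = 12
g(2) = 4
Difference = 8

8


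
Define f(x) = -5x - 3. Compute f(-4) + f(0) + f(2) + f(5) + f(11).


f(-4) = 17
f(0) = -3
f(2) = -13
f(5) = -28
f(11) = -58
Sum = -85

-85


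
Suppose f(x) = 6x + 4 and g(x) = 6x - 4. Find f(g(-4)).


g(-4) = -28
f(-28) = -164

-164


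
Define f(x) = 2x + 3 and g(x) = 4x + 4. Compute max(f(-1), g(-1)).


f(-1) = 1
g(-1) = 0
max = 1

1


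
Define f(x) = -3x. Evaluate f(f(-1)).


f(-1) = 3
f(3) = -9

-9


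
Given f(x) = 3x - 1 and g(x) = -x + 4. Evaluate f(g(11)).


-22


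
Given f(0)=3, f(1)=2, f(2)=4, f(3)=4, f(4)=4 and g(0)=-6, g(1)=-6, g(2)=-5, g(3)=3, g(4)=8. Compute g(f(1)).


-5


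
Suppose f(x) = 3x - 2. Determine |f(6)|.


f(6) = 16
|16| = 16

16


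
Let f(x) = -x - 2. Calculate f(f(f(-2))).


f(-2) = 0
f(0) = -2
f(-2) = 0

0


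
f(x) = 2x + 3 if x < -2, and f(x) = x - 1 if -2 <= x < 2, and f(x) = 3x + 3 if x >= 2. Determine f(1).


1 satisfies -2 <= x < 2
f(1) = 0

0


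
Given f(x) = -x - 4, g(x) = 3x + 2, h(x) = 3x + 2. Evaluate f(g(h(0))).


h(0) = 2
g(2) = 8
f(8) = -12

-12


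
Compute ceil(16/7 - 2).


16/7 = 2.2857
2.2857 - 2 = 0.2857
ceil(0.2857) = 1

1


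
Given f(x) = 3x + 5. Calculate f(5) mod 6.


f(5) = 20
20 mod 6 = 2

2


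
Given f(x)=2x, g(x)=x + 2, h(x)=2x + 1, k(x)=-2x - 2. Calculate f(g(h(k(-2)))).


k(-2) = 2
h(2) = 5
g(5) = 7
f(7) = 14

14


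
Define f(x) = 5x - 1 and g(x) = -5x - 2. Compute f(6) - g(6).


f(6) = 29
g(6) = -32
Difference = 61

61


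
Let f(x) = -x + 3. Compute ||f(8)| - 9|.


f(8) = -5
|-5| = 5
|5 - 9| = 4

4


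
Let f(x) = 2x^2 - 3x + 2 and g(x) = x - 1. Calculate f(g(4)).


g(4) = 3
f(3) = 2*(3)^2 - 3*(3) + 2 = 11

11


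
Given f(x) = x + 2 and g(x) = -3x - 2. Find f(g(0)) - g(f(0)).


f(g(0)) = 0
g(f(0)) = -8
Difference = 8

8


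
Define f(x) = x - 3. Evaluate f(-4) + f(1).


f(-4) = -7
f(1) = -2
Sum = -9

-9


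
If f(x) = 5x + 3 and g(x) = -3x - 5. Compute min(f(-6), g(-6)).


f(-6) = -27
g(-6) = 13
min = -27

-27


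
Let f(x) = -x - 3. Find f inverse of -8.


Solve -x - 3 = -8
x = (-8 + 3) / (-1) = 5

5


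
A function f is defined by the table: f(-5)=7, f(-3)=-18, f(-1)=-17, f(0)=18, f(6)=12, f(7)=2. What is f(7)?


Reading from the table at x = 7

2


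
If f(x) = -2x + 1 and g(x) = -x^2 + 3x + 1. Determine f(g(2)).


g(2) = 3
f(3) = -5

-5


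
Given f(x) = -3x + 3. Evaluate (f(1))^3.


0


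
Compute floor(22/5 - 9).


22/5 = 4.4
4.4 - 9 = -4.6
floor(-4.6) = -5

-5


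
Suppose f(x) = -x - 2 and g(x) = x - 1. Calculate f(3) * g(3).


f(3) = -5
g(3) = 2
Product = -10

-10


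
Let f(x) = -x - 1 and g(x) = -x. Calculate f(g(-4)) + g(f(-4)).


f(g(-4)) = -5
g(f(-4)) = -3
Sum = -8

-8


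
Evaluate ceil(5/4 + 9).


11


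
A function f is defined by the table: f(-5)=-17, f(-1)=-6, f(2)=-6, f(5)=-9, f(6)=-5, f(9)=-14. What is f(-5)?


Reading from the table at x = -5

-17


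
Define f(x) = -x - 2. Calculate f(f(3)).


f(3) = -5
f(-5) = 3

3


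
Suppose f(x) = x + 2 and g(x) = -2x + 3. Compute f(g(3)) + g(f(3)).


f(g(3)) = -1
g(f(3)) = -7
Sum = -8

-8


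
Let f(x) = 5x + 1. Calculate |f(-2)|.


9


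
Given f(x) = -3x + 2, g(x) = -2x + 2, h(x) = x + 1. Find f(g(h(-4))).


h(-4) = -3
g(-3) = 8
f(8) = -22

-22


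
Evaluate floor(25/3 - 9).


-1


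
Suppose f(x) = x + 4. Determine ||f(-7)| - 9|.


6


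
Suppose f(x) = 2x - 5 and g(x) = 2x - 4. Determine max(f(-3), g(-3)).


f(-3) = -11
g(-3) = -10
max = -10

-10


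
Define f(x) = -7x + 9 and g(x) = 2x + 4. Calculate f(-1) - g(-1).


f(-1) = 16
g(-1) = 2
Difference = 14

14


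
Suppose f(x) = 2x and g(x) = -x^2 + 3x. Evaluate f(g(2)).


g(2) = 2
f(2) = 4

4


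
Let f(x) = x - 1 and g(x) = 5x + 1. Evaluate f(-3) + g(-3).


f(-3) = -4
g(-3) = -14
Sum = -18

-18


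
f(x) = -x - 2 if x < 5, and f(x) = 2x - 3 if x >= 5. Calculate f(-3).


-3 satisfies x < 5
f(-3) = 1

1


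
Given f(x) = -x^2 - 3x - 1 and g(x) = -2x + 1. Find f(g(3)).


g(3) = -5
f(-5) = (-1)*(-5)^2 - 3*(-5) - 1 = -11

-11


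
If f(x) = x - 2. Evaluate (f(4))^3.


f(4) = 2
(2)^3 = 8

8


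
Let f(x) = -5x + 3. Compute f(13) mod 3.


f(13) = -62
-62 mod 3 = 1

1


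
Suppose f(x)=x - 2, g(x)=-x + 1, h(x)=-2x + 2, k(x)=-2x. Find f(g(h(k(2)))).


k(2) = -4
h(-4) = 10
g(10) = -9
f(-9) = -11

-11


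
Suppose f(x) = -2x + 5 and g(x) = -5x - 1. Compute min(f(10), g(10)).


f(10) = -15
g(10) = -51
min = -51

-51


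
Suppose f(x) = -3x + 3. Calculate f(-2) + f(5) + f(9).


f(-2) = 9
f(5) = -12
f(9) = -24
Sum = -27

-27


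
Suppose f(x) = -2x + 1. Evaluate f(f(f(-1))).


f(-1) = 3
f(3) = -5
f(-5) = 11

11


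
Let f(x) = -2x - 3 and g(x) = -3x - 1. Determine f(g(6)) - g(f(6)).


f(g(6)) = 35
g(f(6)) = 44
Difference = -9

-9


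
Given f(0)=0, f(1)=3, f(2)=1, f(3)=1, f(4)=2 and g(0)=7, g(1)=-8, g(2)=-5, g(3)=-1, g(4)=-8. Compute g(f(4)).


f(4) = 2
g(2) = -5

-5


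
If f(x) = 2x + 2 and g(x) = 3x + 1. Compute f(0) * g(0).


f(0) = 2
g(0) = 1
Product = 2

2


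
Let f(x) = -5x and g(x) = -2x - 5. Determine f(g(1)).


g(1) = -7
f(-7) = 35

35


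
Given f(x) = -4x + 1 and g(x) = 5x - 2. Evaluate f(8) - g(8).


f(8) = -31
g(8) = 38
Difference = -69

-69


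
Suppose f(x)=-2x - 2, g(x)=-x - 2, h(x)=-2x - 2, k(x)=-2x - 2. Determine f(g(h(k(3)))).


k(3) = -8
h(-8) = 14
g(14) = -16
f(-16) = 30

30


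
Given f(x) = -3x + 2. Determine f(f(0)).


f(0) = 2
f(2) = -4

-4


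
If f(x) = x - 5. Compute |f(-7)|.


f(-7) = -12
|-12| = 12

12


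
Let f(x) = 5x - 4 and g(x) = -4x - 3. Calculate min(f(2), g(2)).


f(2) = 6
g(2) = -11
min = -11

-11


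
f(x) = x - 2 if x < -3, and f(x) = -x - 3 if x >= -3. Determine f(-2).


-1


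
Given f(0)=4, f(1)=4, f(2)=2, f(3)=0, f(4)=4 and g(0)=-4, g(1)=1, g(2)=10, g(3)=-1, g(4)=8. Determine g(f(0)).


f(0) = 4
g(4) = 8

8


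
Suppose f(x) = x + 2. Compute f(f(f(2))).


f(2) = 4
f(4) = 6
f(6) = 8

8


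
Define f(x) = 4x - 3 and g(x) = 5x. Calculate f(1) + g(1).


f(1) = 1
g(1) = 5
Sum = 6

6


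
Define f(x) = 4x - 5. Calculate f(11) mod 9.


f(11) = 39
39 mod 9 = 3

3


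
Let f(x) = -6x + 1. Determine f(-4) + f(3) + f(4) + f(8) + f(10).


f(-4) = 25
f(3) = -17
f(4) = -23
f(8) = -47
f(10) = -59
Sum = -121

-121


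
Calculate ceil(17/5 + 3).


17/5 = 3.4
3.4 + 3 = 6.4
ceil(6.4) = 7

7


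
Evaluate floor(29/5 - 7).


29/5 = 5.8
5.8 - 7 = -1.2
floor(-1.2) = -2

-2


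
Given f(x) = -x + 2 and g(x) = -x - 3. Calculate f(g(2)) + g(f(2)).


4


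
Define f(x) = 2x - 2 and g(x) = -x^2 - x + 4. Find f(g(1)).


g(1) = 2
f(2) = 2

2


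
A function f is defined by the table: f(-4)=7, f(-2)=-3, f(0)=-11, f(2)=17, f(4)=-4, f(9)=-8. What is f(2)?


Reading from the table at x = 2

17


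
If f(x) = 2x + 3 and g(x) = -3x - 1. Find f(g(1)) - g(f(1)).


f(g(1)) = -5
g(f(1)) = -16
Difference = 11

11


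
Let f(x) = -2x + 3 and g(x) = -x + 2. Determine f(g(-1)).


g(-1) = 3
f(3) = -3

-3


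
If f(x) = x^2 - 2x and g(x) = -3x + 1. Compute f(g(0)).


g(0) = 1
f(1) = 1*(1)^2 - 2*(1) = -1

-1


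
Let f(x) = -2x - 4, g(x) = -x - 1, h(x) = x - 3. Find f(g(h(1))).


h(1) = -2
g(-2) = 1
f(1) = -6

-6


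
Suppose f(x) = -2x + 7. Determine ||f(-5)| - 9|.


f(-5) = 17
|17| = 17
|17 - 9| = 8

8


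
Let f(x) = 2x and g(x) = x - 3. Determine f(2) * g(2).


-4


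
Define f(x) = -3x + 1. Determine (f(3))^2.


f(3) = -8
(-8)^2 = 64

64


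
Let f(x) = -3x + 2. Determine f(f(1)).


f(1) = -1
f(-1) = 5

5


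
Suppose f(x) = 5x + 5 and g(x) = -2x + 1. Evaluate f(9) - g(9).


f(9) = 50
g(9) = -17
Difference = 67

67


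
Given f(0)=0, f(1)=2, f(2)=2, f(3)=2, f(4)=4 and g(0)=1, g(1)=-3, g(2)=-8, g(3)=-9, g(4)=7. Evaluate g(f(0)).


f(0) = 0
g(0) = 1

1


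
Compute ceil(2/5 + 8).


2/5 = 0.4
0.4 + 8 = 8.4
ceil(8.4) = 9

9


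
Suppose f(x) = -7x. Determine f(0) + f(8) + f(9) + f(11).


f(0) = 0
f(8) = -56
f(9) = -63
f(11) = -77
Sum = -196

-196


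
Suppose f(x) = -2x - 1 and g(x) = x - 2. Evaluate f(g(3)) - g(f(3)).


f(g(3)) = -3
g(f(3)) = -9
Difference = 6

6


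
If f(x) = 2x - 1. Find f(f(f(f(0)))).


f(0) = -1
f(-1) = -3
f(-3) = -7
f(-7) = -15

-15


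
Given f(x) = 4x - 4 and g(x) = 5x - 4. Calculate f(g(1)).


g(1) = 1
f(1) = 0

0


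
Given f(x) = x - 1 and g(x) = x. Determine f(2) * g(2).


f(2) = 1
g(2) = 2
Product = 2

2


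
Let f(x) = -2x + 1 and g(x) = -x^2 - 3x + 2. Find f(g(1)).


g(1) = -2
f(-2) = 5

5


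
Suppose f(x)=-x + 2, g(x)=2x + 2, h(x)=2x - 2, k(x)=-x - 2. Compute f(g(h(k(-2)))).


k(-2) = 0
h(0) = -2
g(-2) = -2
f(-2) = 4

4


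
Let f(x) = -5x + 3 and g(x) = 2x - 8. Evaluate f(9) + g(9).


f(9) = -42
g(9) = 10
Sum = -32

-32


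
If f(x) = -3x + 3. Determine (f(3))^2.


f(3) = -6
(-6)^2 = 36

36


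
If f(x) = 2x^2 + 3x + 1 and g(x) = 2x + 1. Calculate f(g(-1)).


0


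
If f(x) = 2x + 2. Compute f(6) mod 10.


4


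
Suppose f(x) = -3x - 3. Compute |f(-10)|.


f(-10) = 27
|27| = 27

27


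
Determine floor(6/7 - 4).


6/7 = 0.8571
0.8571 - 4 = -3.1429
floor(-3.1429) = -4

-4


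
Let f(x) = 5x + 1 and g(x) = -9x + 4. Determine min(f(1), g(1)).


-5


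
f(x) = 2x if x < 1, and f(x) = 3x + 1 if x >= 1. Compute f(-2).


-4


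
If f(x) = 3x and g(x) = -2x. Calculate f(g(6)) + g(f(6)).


f(g(6)) = -36
g(f(6)) = -36
Sum = -72

-72


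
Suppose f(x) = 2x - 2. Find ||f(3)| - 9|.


f(3) = 4
|4| = 4
|4 - 9| = 5

5


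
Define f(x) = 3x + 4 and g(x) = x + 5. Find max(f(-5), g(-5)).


f(-5) = -11
g(-5) = 0
max = 0

0


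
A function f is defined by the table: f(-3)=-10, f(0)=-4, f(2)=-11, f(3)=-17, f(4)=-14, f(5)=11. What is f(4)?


Reading from the table at x = 4

-14


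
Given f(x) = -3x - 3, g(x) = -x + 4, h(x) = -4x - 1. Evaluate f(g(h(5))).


h(5) = -21
g(-21) = 25
f(25) = -78

-78


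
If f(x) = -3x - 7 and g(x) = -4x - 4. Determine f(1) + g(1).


f(1) = -10
g(1) = -8
Sum = -18

-18


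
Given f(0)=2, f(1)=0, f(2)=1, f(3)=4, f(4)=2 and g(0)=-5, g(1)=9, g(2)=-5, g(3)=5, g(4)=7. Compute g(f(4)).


f(4) = 2
g(2) = -5

-5


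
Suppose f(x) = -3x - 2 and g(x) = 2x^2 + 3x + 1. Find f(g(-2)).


g(-2) = 3
f(3) = -11

-11


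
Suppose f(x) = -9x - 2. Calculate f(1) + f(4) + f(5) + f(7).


f(1) = -11
f(4) = -38
f(5) = -47
f(7) = -65
Sum = -161

-161


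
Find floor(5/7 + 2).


5/7 = 0.7143
0.7143 + 2 = 2.7143
floor(2.7143) = 2

2


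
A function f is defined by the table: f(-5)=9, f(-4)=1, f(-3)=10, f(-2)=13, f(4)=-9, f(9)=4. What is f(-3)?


Reading from the table at x = -3

10


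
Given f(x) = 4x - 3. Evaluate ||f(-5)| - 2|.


21


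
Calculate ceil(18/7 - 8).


18/7 = 2.5714
2.5714 - 8 = -5.4286
ceil(-5.4286) = -5

-5


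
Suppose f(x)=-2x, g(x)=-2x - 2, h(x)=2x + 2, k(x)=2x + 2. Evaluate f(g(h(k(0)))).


k(0) = 2
h(2) = 6
g(6) = -14
f(-14) = 28

28


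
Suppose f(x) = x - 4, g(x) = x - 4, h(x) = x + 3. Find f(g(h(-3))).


h(-3) = 0
g(0) = -4
f(-4) = -8

-8


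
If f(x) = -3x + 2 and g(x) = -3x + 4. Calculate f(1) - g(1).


f(1) = -1
g(1) = 1
Difference = -2

-2


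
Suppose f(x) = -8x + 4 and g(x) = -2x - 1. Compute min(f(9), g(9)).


-68


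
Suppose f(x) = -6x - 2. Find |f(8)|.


f(8) = -50
|-50| = 50

50


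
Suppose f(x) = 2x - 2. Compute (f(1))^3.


f(1) = 0
(0)^3 = 0

0


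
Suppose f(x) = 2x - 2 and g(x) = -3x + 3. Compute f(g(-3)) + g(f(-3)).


49


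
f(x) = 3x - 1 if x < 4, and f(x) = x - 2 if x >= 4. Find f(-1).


-1 satisfies x < 4
f(-1) = -4

-4


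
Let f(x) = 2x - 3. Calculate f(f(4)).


f(4) = 5
f(5) = 7

7


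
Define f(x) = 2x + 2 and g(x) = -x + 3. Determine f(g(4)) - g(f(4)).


f(g(4)) = 0
g(f(4)) = -7
Difference = 7

7


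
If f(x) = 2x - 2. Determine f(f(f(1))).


f(1) = 0
f(0) = -2
f(-2) = -6

-6


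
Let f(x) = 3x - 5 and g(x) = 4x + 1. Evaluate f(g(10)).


g(10) = 41
f(41) = 118

118


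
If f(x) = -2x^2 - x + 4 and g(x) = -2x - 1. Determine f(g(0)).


g(0) = -1
f(-1) = (-2)*(-1)^2 - 1*(-1) + 4 = 3

3


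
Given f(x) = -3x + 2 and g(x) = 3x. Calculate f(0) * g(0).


f(0) = 2
g(0) = 0
Product = 0

0


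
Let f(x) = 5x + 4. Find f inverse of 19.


Solve 5x + 4 = 19
x = (19 - 4) / 5 = 3

3


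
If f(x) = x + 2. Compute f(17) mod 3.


f(17) = 19
19 mod 3 = 1

1


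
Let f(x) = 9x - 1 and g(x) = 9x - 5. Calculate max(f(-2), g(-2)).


f(-2) = -19
g(-2) = -23
max = -19

-19


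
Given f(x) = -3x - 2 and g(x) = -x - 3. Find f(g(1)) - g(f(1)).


f(g(1)) = 10
g(f(1)) = 2
Difference = 8

8


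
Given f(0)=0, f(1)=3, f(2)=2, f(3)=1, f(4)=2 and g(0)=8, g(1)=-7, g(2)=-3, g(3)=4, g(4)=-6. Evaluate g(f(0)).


f(0) = 0
g(0) = 8

8


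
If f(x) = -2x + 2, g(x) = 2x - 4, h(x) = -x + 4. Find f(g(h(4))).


h(4) = 0
g(0) = -4
f(-4) = 10

10


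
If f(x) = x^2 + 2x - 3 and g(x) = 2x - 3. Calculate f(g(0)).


g(0) = -3
f(-3) = 1*(-3)^2 + 2*(-3) - 3 = 0

0


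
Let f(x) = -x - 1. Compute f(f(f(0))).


f(0) = -1
f(-1) = 0
f(0) = -1

-1


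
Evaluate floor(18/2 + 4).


18/2 = 9
9 + 4 = 13
floor(13) = 13

13


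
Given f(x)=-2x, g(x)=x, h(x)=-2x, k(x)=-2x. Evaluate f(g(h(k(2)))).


k(2) = -4
h(-4) = 8
g(8) = 8
f(8) = -16

-16


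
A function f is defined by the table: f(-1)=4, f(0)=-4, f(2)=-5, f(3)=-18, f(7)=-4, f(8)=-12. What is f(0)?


Reading from the table at x = 0

-4


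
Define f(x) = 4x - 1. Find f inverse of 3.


Solve 4x - 1 = 3
x = (3 + 1) / 4 = 1

1


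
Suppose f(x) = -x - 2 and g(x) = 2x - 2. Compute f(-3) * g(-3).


f(-3) = 1
g(-3) = -8
Product = -8

-8


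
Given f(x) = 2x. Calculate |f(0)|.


f(0) = 0
|0| = 0

0


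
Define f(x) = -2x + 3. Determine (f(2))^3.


f(2) = -1
(-1)^3 = -1

-1


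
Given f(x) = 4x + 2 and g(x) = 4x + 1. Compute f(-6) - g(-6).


f(-6) = -22
g(-6) = -23
Difference = 1

1


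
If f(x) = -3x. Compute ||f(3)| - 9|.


f(3) = -9
|-9| = 9
|9 - 9| = 0

0


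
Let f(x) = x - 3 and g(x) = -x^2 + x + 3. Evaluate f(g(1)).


g(1) = 3
f(3) = 0

0


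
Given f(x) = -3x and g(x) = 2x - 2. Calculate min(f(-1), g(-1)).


f(-1) = 3
g(-1) = -4
min = -4

-4


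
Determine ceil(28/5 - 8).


-2


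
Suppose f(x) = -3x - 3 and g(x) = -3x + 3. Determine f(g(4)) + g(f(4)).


72


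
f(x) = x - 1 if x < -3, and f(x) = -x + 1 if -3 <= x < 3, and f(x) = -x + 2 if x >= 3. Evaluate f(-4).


-4 satisfies x < -3
f(-4) = -5

-5


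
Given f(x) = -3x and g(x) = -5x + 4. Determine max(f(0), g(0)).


4


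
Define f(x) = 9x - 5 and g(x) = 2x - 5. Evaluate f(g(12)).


166


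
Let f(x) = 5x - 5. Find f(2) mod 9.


f(2) = 5
5 mod 9 = 5

5


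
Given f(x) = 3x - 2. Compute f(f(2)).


10


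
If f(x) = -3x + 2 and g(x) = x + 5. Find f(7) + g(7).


f(7) = -19
g(7) = 12
Sum = -7

-7


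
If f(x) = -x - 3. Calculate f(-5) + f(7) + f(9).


f(-5) = 2
f(7) = -10
f(9) = -12
Sum = -20

-20


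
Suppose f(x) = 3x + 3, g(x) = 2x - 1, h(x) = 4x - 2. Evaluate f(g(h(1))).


h(1) = 2
g(2) = 3
f(3) = 12

12


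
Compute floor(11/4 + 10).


11/4 = 2.75
2.75 + 10 = 12.75
floor(12.75) = 12

12


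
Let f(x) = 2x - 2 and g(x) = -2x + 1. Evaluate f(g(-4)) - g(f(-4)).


f(g(-4)) = 16
g(f(-4)) = 21
Difference = -5

-5


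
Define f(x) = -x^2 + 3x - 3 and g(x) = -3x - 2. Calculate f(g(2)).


g(2) = -8
f(-8) = (-1)*(-8)^2 + 3*(-8) - 3 = -91

-91


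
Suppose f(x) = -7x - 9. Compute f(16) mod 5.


f(16) = -121
-121 mod 5 = 4

4


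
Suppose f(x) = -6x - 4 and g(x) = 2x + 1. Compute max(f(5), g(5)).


f(5) = -34
g(5) = 11
max = 11

11


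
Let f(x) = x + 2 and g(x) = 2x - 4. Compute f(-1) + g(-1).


-5


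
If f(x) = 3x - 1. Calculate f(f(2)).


f(2) = 5
f(5) = 14

14


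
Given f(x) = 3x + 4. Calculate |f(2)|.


10


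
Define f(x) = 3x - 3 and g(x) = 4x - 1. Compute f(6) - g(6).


f(6) = 15
g(6) = 23
Difference = -8

-8


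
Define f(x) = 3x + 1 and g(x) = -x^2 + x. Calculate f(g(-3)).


g(-3) = -12
f(-12) = -35

-35


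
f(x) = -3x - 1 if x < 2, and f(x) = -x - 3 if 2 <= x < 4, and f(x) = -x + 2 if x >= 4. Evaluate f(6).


6 satisfies x >= 4
f(6) = -4

-4


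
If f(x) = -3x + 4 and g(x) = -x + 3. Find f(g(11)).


g(11) = -8
f(-8) = 28

28


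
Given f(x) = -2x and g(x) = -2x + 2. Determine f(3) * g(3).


f(3) = -6
g(3) = -4
Product = 24

24


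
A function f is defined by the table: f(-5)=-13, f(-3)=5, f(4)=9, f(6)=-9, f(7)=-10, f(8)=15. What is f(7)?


-10


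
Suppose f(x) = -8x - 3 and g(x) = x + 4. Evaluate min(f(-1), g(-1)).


f(-1) = 5
g(-1) = 3
min = 3

3


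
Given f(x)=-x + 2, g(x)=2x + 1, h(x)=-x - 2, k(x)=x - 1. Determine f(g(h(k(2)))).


k(2) = 1
h(1) = -3
g(-3) = -5
f(-5) = 7

7


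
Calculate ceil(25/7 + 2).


25/7 = 3.5714
3.5714 + 2 = 5.5714
ceil(5.5714) = 6

6


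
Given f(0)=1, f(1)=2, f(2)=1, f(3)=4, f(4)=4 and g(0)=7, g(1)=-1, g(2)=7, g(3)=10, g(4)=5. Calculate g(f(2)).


f(2) = 1
g(1) = -1

-1


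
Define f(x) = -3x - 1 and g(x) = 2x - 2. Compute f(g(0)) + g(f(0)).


f(g(0)) = 5
g(f(0)) = -4
Sum = 1

1


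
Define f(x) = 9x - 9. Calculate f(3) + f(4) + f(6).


f(3) = 18
f(4) = 27
f(6) = 45
Sum = 90

90


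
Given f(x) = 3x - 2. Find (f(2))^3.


f(2) = 4
(4)^3 = 64

64


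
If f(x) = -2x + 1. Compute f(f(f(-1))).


f(-1) = 3
f(3) = -5
f(-5) = 11

11


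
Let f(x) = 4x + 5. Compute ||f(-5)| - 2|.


f(-5) = -15
|-15| = 15
|15 - 2| = 13

13


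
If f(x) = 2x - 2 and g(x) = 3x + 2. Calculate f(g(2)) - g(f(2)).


f(g(2)) = 14
g(f(2)) = 8
Difference = 6

6


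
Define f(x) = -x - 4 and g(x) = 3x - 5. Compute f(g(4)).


g(4) = 7
f(7) = -11

-11


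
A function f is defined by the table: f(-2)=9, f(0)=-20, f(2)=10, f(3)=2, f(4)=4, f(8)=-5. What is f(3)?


Reading from the table at x = 3

2


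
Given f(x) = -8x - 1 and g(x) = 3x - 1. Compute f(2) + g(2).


f(2) = -17
g(2) = 5
Sum = -12

-12


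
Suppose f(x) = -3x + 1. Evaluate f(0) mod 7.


f(0) = 1
1 mod 7 = 1

1


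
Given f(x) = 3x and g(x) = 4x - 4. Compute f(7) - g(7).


f(7) = 21
g(7) = 24
Difference = -3

-3


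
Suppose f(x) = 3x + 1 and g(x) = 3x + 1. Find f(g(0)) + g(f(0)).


8


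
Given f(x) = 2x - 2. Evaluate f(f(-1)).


f(-1) = -4
f(-4) = -10

-10


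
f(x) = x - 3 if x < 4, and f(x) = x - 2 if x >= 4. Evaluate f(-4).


-4 satisfies x < 4
f(-4) = -7

-7


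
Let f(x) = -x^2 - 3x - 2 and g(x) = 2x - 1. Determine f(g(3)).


g(3) = 5
f(5) = (-1)*(5)^2 - 3*(5) - 2 = -42

-42


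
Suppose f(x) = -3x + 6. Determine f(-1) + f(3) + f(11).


f(-1) = 9
f(3) = -3
f(11) = -27
Sum = -21

-21


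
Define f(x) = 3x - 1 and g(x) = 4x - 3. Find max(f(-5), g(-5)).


-16


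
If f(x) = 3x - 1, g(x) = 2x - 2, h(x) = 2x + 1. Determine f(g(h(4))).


h(4) = 9
g(9) = 16
f(16) = 47

47


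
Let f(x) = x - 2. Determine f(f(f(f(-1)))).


f(-1) = -3
f(-3) = -5
f(-5) = -7
f(-7) = -9

-9


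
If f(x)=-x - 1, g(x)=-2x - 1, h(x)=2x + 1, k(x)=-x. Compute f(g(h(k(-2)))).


k(-2) = 2
h(2) = 5
g(5) = -11
f(-11) = 10

10


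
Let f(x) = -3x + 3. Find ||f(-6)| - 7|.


f(-6) = 21
|21| = 21
|21 - 7| = 14

14


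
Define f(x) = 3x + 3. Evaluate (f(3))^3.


f(3) = 12
(12)^3 = 1728

1728


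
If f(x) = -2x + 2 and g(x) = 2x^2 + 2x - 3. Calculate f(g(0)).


g(0) = -3
f(-3) = 8

8


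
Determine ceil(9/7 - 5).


9/7 = 1.2857
1.2857 - 5 = -3.7143
ceil(-3.7143) = -3

-3


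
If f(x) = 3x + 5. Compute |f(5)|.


f(5) = 20
|20| = 20

20


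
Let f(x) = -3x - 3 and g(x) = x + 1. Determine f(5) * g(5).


f(5) = -18
g(5) = 6
Product = -108

-108


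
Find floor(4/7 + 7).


4/7 = 0.5714
0.5714 + 7 = 7.5714
floor(7.5714) = 7

7


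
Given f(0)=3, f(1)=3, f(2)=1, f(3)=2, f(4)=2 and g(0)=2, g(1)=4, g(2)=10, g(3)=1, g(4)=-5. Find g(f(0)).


f(0) = 3
g(3) = 1

1


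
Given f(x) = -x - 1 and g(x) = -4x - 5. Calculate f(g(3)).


16


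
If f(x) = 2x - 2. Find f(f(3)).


f(3) = 4
f(4) = 6

6


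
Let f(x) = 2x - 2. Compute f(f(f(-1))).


f(-1) = -4
f(-4) = -10
f(-10) = -22

-22


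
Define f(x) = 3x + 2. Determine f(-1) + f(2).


f(-1) = -1
f(2) = 8
Sum = 7

7


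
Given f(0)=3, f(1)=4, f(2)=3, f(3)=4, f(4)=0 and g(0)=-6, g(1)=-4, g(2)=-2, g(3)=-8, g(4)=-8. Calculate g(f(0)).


f(0) = 3
g(3) = -8

-8


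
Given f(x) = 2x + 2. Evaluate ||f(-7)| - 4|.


8


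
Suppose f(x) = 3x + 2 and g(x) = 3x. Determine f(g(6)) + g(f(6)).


f(g(6)) = 56
g(f(6)) = 60
Sum = 116

116


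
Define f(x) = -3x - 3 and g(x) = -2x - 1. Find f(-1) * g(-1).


f(-1) = 0
g(-1) = 1
Product = 0

0


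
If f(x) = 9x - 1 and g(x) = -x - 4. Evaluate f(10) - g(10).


103


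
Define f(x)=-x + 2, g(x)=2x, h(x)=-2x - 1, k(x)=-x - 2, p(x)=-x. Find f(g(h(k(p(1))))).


p(1) = -1
k(-1) = -1
h(-1) = 1
g(1) = 2
f(2) = 0

0


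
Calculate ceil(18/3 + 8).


14


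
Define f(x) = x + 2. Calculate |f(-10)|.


8


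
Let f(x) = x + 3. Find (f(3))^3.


216


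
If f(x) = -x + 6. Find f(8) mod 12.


f(8) = -2
-2 mod 12 = 10

10


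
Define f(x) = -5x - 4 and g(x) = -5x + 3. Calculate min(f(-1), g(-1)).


f(-1) = 1
g(-1) = 8
min = 1

1


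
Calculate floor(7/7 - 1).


7/7 = 1
1 - 1 = 0
floor(0) = 0

0


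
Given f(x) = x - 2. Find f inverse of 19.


Solve x - 2 = 19
x = (19 + 2) / 1 = 21

21


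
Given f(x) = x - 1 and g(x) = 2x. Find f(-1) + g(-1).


f(-1) = -2
g(-1) = -2
Sum = -4

-4


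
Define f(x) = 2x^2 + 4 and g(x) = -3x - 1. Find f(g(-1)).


g(-1) = 2
f(2) = 2*(2)^2 + 4 = 12

12


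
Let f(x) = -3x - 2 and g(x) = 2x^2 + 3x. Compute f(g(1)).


g(1) = 5
f(5) = -17

-17


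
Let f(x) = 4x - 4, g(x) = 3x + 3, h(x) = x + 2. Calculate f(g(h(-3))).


h(-3) = -1
g(-1) = 0
f(0) = -4

-4


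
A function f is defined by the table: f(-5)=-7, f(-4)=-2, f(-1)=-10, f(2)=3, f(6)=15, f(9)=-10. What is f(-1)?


Reading from the table at x = -1

-10


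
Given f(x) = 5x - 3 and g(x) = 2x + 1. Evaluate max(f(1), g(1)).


f(1) = 2
g(1) = 3
max = 3

3


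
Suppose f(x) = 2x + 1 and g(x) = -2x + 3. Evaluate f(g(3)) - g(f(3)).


f(g(3)) = -5
g(f(3)) = -11
Difference = 6

6


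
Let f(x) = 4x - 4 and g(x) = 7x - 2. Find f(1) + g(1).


f(1) = 0
g(1) = 5
Sum = 5

5


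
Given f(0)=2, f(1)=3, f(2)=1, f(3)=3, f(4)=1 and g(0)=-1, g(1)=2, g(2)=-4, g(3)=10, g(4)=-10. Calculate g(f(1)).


10


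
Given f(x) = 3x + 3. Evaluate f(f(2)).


30


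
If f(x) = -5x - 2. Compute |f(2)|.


f(2) = -12
|-12| = 12

12


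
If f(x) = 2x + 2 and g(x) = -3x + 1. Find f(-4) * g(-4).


f(-4) = -6
g(-4) = 13
Product = -78

-78


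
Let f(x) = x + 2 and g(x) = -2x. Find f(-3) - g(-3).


f(-3) = -1
g(-3) = 6
Difference = -7

-7


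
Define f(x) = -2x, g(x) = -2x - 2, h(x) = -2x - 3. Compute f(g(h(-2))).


h(-2) = 1
g(1) = -4
f(-4) = 8

8


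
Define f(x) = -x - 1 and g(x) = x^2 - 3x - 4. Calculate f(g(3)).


g(3) = -4
f(-4) = 3

3


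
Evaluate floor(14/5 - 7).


14/5 = 2.8
2.8 - 7 = -4.2
floor(-4.2) = -5

-5


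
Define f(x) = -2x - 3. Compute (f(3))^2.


f(3) = -9
(-9)^2 = 81

81


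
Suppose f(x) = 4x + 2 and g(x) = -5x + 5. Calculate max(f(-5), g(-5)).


f(-5) = -18
g(-5) = 30
max = 30

30


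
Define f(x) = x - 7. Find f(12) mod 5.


f(12) = 5
5 mod 5 = 0

0


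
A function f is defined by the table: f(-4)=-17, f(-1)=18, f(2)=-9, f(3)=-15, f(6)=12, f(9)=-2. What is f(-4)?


Reading from the table at x = -4

-17


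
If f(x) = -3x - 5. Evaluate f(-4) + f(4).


f(-4) = 7
f(4) = -17
Sum = -10

-10


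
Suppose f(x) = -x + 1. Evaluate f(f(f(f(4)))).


f(4) = -3
f(-3) = 4
f(4) = -3
f(-3) = 4

4


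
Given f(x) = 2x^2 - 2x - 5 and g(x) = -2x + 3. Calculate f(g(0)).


g(0) = 3
f(3) = 2*(3)^2 - 2*(3) - 5 = 7

7


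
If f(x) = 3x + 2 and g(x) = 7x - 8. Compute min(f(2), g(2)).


f(2) = 8
g(2) = 6
min = 6

6


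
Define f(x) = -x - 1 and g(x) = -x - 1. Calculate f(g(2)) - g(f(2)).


f(g(2)) = 2
g(f(2)) = 2
Difference = 0

0


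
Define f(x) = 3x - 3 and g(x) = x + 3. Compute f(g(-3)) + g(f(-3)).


f(g(-3)) = -3
g(f(-3)) = -9
Sum = -12

-12


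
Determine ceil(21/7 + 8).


21/7 = 3
3 + 8 = 11
ceil(11) = 11

11


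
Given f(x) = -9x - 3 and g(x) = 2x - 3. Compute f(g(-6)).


g(-6) = -15
f(-15) = 132

132


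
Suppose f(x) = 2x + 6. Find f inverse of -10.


-8
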